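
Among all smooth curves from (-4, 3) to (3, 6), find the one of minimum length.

Arc-length functional: J[y] = ∫ sqrt(1 + (y')^2) dx.
Lagrangian L = sqrt(1 + (y')^2) has no explicit y dependence, so ∂L/∂y = 0 and the Euler-Lagrange equation gives
    d/dx( y' / sqrt(1 + (y')^2) ) = 0  ⇒  y' / sqrt(1 + (y')^2) = const.
Hence y' is constant, so y(x) is affine.
Fitting the endpoints (-4, 3) and (3, 6):
    slope m = (6 − 3) / (3 − (-4)) = 3/7,
    intercept c = 3 − m·(-4) = 33/7.
Extremal: y(x) = (3/7) x + 33/7.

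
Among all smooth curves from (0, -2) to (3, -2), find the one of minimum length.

Arc-length functional: J[y] = ∫ sqrt(1 + (y')^2) dx.
Lagrangian L = sqrt(1 + (y')^2) has no explicit y dependence, so ∂L/∂y = 0 and the Euler-Lagrange equation gives
    d/dx( y' / sqrt(1 + (y')^2) ) = 0  ⇒  y' / sqrt(1 + (y')^2) = const.
Hence y' is constant, so y(x) is affine.
Fitting the endpoints (0, -2) and (3, -2):
    slope m = ((-2) − (-2)) / (3 − 0) = 0,
    intercept c = (-2) − m·0 = -2.
Extremal: y(x) = -2.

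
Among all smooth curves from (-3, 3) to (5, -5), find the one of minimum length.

Arc-length functional: J[y] = ∫ sqrt(1 + (y')^2) dx.
Lagrangian L = sqrt(1 + (y')^2) has no explicit y dependence, so ∂L/∂y = 0 and the Euler-Lagrange equation gives
    d/dx( y' / sqrt(1 + (y')^2) ) = 0  ⇒  y' / sqrt(1 + (y')^2) = const.
Hence y' is constant, so y(x) is affine.
Fitting the endpoints (-3, 3) and (5, -5):
    slope m = ((-5) − 3) / (5 − (-3)) = -1,
    intercept c = 3 − m·(-3) = 0.
Extremal: y(x) = -x.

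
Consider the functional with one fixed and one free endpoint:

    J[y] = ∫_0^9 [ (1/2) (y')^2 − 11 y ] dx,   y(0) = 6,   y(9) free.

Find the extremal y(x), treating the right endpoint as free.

The Lagrangian L = (1/2) (y')^2 − 11 y gives
    ∂L/∂y = −11,   ∂L/∂y' = y'.
Euler-Lagrange: d/dx(y') − (−11) = 0, i.e. y'' + 11 = 0, so
    y(x) = −(11/2) x^2 + C1 x + C2.
Fixed left endpoint y(0) = 6 ⇒ C2 = 6.
The right endpoint x = 9 is free, so the natural (transversality) condition is ∂L/∂y' |_{x=9} = 0, i.e. y'(9) = 0.
Compute y'(x) = −11 x + C1, so y'(9) = −99 + C1 = 0 ⇒ C1 = 99.
Therefore the extremal is
    y(x) = −(11/2) x^2 + 99 x + 6.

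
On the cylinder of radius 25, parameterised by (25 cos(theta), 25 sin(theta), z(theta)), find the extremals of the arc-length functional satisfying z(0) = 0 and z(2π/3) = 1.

Parameterise the cylinder of radius R = 25 as
    r(θ) = (25 cos θ, 25 sin θ, z(θ)).
The arc-length element is
    ds = sqrt(625 + (dz/dθ)^2) dθ,
so the Lagrangian is L = sqrt(625 + z'^2).
L depends on z' only, not on z or θ, so ∂L/∂z = 0 and
    ∂L/∂z' = z' / sqrt(625 + z'^2).
The Euler-Lagrange equation gives
    d/dθ( z' / sqrt(625 + z'^2) ) = 0,
so z' is constant. Integrating once:
    z(θ) = a θ + b,
a helix on the cylinder (a straight line when the cylinder is unrolled). The constants a, b are determined by the endpoint conditions.
With endpoint conditions z(0) = 0 and z(2π/3) = 1: from z(0) = b we get b = 0, and a·2π/3 + 0 = 1 gives a = 3/(2π), so
    z(θ) = (3/(2π)) θ.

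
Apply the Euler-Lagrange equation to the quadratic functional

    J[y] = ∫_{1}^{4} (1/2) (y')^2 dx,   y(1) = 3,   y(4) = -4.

The Lagrangian is L = (1/2) (y')^2.
Compute ∂L/∂y = 0, ∂L/∂y' = y'.
The Euler-Lagrange equation d/dx(∂L/∂y') − ∂L/∂y = 0 reduces to
    y'' = 0.
Its general solution is
    y(x) = A x + B,
with A, B fixed by the endpoint conditions.
Applying the endpoint conditions y(1) = 3 and y(4) = -4: solve A·1 + B = 3 and A·4 + B = -4. Subtracting gives A(4 − 1) = -4 − 3, so A = -7/3, and B = 3 − A·1 = 16/3. Therefore
    y(x) = (-7/3) x + 16/3.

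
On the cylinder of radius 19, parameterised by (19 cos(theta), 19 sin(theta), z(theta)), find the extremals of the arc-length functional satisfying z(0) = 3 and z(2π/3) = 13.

Parameterise the cylinder of radius R = 19 as
    r(θ) = (19 cos θ, 19 sin θ, z(θ)).
The arc-length element is
    ds = sqrt(361 + (dz/dθ)^2) dθ,
so the Lagrangian is L = sqrt(361 + z'^2).
L depends on z' only, not on z or θ, so ∂L/∂z = 0 and
    ∂L/∂z' = z' / sqrt(361 + z'^2).
The Euler-Lagrange equation gives
    d/dθ( z' / sqrt(361 + z'^2) ) = 0,
so z' is constant. Integrating once:
    z(θ) = a θ + b,
a helix on the cylinder (a straight line when the cylinder is unrolled). The constants a, b are determined by the endpoint conditions.
With endpoint conditions z(0) = 3 and z(2π/3) = 13: from z(0) = b we get b = 3, and a·2π/3 + 3 = 13 gives a = 15/π, so
    z(θ) = (15/π) θ + 3.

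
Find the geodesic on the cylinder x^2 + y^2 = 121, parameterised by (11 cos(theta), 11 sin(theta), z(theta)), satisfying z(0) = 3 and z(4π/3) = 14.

Parameterise the cylinder of radius R = 11 as
    r(θ) = (11 cos θ, 11 sin θ, z(θ)).
The arc-length element is
    ds = sqrt(121 + (dz/dθ)^2) dθ,
so the Lagrangian is L = sqrt(121 + z'^2).
L depends on z' only, not on z or θ, so ∂L/∂z = 0 and
    ∂L/∂z' = z' / sqrt(121 + z'^2).
The Euler-Lagrange equation gives
    d/dθ( z' / sqrt(121 + z'^2) ) = 0,
so z' is constant. Integrating once:
    z(θ) = a θ + b,
a helix on the cylinder (a straight line when the cylinder is unrolled). The constants a, b are determined by the endpoint conditions.
With endpoint conditions z(0) = 3 and z(4π/3) = 14: from z(0) = b we get b = 3, and a·4π/3 + 3 = 14 gives a = 33/(4π), so
    z(θ) = (33/(4π)) θ + 3.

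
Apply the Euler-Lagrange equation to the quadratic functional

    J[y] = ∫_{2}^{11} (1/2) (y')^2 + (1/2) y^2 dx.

The Lagrangian is L = (1/2) (y')^2 + (1/2) y^2.
Compute ∂L/∂y = y, ∂L/∂y' = y'.
The Euler-Lagrange equation d/dx(∂L/∂y') − ∂L/∂y = 0 reduces to
    y'' − y = 0.
Its general solution is
    y(x) = A e^x + B e^(−x),
with A, B fixed by the endpoint conditions.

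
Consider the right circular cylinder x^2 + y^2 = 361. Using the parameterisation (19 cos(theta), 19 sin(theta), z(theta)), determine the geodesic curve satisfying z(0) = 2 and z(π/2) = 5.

Parameterise the cylinder of radius R = 19 as
    r(θ) = (19 cos θ, 19 sin θ, z(θ)).
The arc-length element is
    ds = sqrt(361 + (dz/dθ)^2) dθ,
so the Lagrangian is L = sqrt(361 + z'^2).
L depends on z' only, not on z or θ, so ∂L/∂z = 0 and
    ∂L/∂z' = z' / sqrt(361 + z'^2).
The Euler-Lagrange equation gives
    d/dθ( z' / sqrt(361 + z'^2) ) = 0,
so z' is constant. Integrating once:
    z(θ) = a θ + b,
a helix on the cylinder (a straight line when the cylinder is unrolled). The constants a, b are determined by the endpoint conditions.
With endpoint conditions z(0) = 2 and z(π/2) = 5: from z(0) = b we get b = 2, and a·π/2 + 2 = 5 gives a = 6/π, so
    z(θ) = (6/π) θ + 2.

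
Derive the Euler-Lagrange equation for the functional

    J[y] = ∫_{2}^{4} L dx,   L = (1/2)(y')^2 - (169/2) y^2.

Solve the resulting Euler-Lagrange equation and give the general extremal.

The Lagrangian is L = (1/2)(y')^2 - (169/2) y^2.
∂L/∂y = -169y.
∂L/∂y' = y'.
The Euler-Lagrange equation d/dx(∂L/∂y') − ∂L/∂y = 0 becomes:
    y'' + 169 y = 0
General solution: y(x) = A sin(13x) + B cos(13x), where A and B are arbitrary constants fixed by the endpoint conditions.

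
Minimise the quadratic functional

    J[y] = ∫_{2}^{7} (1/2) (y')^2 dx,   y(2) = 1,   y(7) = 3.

The Lagrangian is L = (1/2) (y')^2.
Compute ∂L/∂y = 0, ∂L/∂y' = y'.
The Euler-Lagrange equation d/dx(∂L/∂y') − ∂L/∂y = 0 reduces to
    y'' = 0.
Its general solution is
    y(x) = A x + B,
with A, B fixed by the endpoint conditions.
Applying the endpoint conditions y(2) = 1 and y(7) = 3: solve A·2 + B = 1 and A·7 + B = 3. Subtracting gives A(7 − 2) = 3 − 1, so A = 2/5, and B = 1 − A·2 = 1/5. Therefore
    y(x) = (2/5) x + 1/5.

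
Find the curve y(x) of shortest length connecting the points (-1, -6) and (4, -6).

Arc-length functional: J[y] = ∫ sqrt(1 + (y')^2) dx.
Lagrangian L = sqrt(1 + (y')^2) has no explicit y dependence, so ∂L/∂y = 0 and the Euler-Lagrange equation gives
    d/dx( y' / sqrt(1 + (y')^2) ) = 0  ⇒  y' / sqrt(1 + (y')^2) = const.
Hence y' is constant, so y(x) is affine.
Fitting the endpoints (-1, -6) and (4, -6):
    slope m = ((-6) − (-6)) / (4 − (-1)) = 0,
    intercept c = (-6) − m·(-1) = -6.
Extremal: y(x) = -6.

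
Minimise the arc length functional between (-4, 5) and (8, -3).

Arc-length functional: J[y] = ∫ sqrt(1 + (y')^2) dx.
Lagrangian L = sqrt(1 + (y')^2) has no explicit y dependence, so ∂L/∂y = 0 and the Euler-Lagrange equation gives
    d/dx( y' / sqrt(1 + (y')^2) ) = 0  ⇒  y' / sqrt(1 + (y')^2) = const.
Hence y' is constant, so y(x) is affine.
Fitting the endpoints (-4, 5) and (8, -3):
    slope m = ((-3) − 5) / (8 − (-4)) = -2/3,
    intercept c = 5 − m·(-4) = 7/3.
Extremal: y(x) = (-2/3) x + 7/3.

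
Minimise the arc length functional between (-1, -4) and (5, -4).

Arc-length functional: J[y] = ∫ sqrt(1 + (y')^2) dx.
Lagrangian L = sqrt(1 + (y')^2) has no explicit y dependence, so ∂L/∂y = 0 and the Euler-Lagrange equation gives
    d/dx( y' / sqrt(1 + (y')^2) ) = 0  ⇒  y' / sqrt(1 + (y')^2) = const.
Hence y' is constant, so y(x) is affine.
Fitting the endpoints (-1, -4) and (5, -4):
    slope m = ((-4) − (-4)) / (5 − (-1)) = 0,
    intercept c = (-4) − m·(-1) = -4.
Extremal: y(x) = -4.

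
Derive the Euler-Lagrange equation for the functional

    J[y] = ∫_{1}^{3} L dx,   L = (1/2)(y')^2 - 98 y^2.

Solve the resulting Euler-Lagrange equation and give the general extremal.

The Lagrangian is L = (1/2)(y')^2 - 98 y^2.
∂L/∂y = -196y.
∂L/∂y' = y'.
The Euler-Lagrange equation d/dx(∂L/∂y') − ∂L/∂y = 0 becomes:
    y'' + 196 y = 0
General solution: y(x) = A sin(14x) + B cos(14x), where A and B are arbitrary constants fixed by the endpoint conditions.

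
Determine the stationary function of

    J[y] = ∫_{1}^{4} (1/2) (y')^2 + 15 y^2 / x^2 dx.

The Lagrangian is L = (1/2) (y')^2 + 15 y^2 / x^2.
Compute ∂L/∂y = 30y/x^2, ∂L/∂y' = y'.
The Euler-Lagrange equation d/dx(∂L/∂y') − ∂L/∂y = 0 reduces to
    y'' − 30/x^2 · y = 0  (x > 0).
Its general solution is
    y(x) = A x^6 + B x^(-5),
with A, B fixed by the endpoint conditions.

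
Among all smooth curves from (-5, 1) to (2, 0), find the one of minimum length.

Arc-length functional: J[y] = ∫ sqrt(1 + (y')^2) dx.
Lagrangian L = sqrt(1 + (y')^2) has no explicit y dependence, so ∂L/∂y = 0 and the Euler-Lagrange equation gives
    d/dx( y' / sqrt(1 + (y')^2) ) = 0  ⇒  y' / sqrt(1 + (y')^2) = const.
Hence y' is constant, so y(x) is affine.
Fitting the endpoints (-5, 1) and (2, 0):
    slope m = (0 − 1) / (2 − (-5)) = -1/7,
    intercept c = 1 − m·(-5) = 2/7.
Extremal: y(x) = (-1/7) x + 2/7.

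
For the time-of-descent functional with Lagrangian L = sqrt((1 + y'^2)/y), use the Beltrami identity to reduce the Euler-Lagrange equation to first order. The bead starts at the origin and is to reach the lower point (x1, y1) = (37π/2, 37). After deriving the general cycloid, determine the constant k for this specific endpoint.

The Lagrangian L = sqrt((1 + y'^2) / y) has no explicit x dependence, so the Beltrami identity applies:
    L − y' ∂L/∂y' = C.
Compute ∂L/∂y' = y' / sqrt(y (1 + y'^2)).
Substitute:
    sqrt((1 + y'^2)/y) − y'·y' / sqrt(y (1 + y'^2))
    = (1 + y'^2) / sqrt(y (1 + y'^2)) − y'^2 / sqrt(y (1 + y'^2))
    = 1 / sqrt(y (1 + y'^2)) = C.
Squaring and rearranging gives the first integral
    y (1 + y'^2) = 1/C^2 =: k   (constant).
Solving this first-order ODE by the substitution
    y = (k/2)(1 − cos θ)
yields the cycloid parameterisation
    x(θ) = (k/2)(θ − sin θ),   y(θ) = (k/2)(1 − cos θ).
The constant k is fixed by the endpoint condition.
Now fit the given lower endpoint (x1, y1) = (37π/2, 37). At the bottom of the first arch (θ = π), the parametric equations give
    y(π) = (k/2)(1 − cos π) = k,
    x(π) = (k/2)(π − sin π) = kπ/2.
Matching y(π) = 37 gives k = 37, consistent with x(π) = 37π/2. Therefore the specific cycloid is
    x(θ) = (37/2)(θ − sin θ),   y(θ) = (37/2)(1 − cos θ).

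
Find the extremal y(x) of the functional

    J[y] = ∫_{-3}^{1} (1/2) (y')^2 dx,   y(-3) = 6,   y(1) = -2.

The Lagrangian is L = (1/2) (y')^2.
Compute ∂L/∂y = 0, ∂L/∂y' = y'.
The Euler-Lagrange equation d/dx(∂L/∂y') − ∂L/∂y = 0 reduces to
    y'' = 0.
Its general solution is
    y(x) = A x + B,
with A, B fixed by the endpoint conditions.
Applying the endpoint conditions y(-3) = 6 and y(1) = -2: solve A·-3 + B = 6 and A·1 + B = -2. Subtracting gives A(1 − -3) = -2 − 6, so A = -2, and B = 6 − A·-3 = 0. Therefore
    y(x) = -2 x.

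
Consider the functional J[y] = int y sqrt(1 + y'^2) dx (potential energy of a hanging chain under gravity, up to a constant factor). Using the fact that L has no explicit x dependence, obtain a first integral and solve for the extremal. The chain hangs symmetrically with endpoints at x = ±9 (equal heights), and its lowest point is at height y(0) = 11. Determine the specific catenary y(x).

The Lagrangian L(y, y') = y sqrt(1 + y'^2) has no explicit x dependence, so the Beltrami identity applies:
    L − y' ∂L/∂y' = C.
Compute ∂L/∂y' = y · y' / sqrt(1 + y'^2). Then
    L − y' ∂L/∂y'
    = y sqrt(1 + y'^2) − y · y'^2 / sqrt(1 + y'^2)
    = y (1 + y'^2 − y'^2) / sqrt(1 + y'^2)
    = y / sqrt(1 + y'^2) = C.
Squaring gives y^2 = C^2 (1 + y'^2), i.e.
    y'^2 = y^2 / C^2 − 1.
Separating variables,
    dy / sqrt(y^2 − C^2) = dx / C,
and integrating gives arccosh(y / C) = (x − a)/C, so
    y(x) = C cosh((x − a)/C),
the catenary. The constants C and a are fixed by the two endpoint conditions (and, for the hanging-chain problem, the length constraint selects C).
Now fit the given data. The endpoints x = ±9 are symmetric at equal height, so the catenary is even about its minimum: a = 0 and y(x) = C cosh(x/C). The lowest point is y(0) = C cosh(0) = C, and we are told y(0) = 11, so C = 11. Therefore
    y(x) = 11 cosh(x/11),
and at the endpoints
    y(±9) = 11 cosh(9/11).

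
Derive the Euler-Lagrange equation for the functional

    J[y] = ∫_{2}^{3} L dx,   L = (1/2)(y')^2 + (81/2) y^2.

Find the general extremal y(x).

The Lagrangian is L = (1/2)(y')^2 + (81/2) y^2.
∂L/∂y = 81y.
∂L/∂y' = y'.
The Euler-Lagrange equation d/dx(∂L/∂y') − ∂L/∂y = 0 becomes:
    y'' - 81 y = 0
General solution: y(x) = A e^(9x) + B e^(-9x), where A and B are arbitrary constants fixed by the endpoint conditions.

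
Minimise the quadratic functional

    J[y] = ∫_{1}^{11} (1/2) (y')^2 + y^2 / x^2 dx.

The Lagrangian is L = (1/2) (y')^2 + y^2 / x^2.
Compute ∂L/∂y = 2y/x^2, ∂L/∂y' = y'.
The Euler-Lagrange equation d/dx(∂L/∂y') − ∂L/∂y = 0 reduces to
    y'' − 2/x^2 · y = 0  (x > 0).
Its general solution is
    y(x) = A x^2 + B / x,
with A, B fixed by the endpoint conditions.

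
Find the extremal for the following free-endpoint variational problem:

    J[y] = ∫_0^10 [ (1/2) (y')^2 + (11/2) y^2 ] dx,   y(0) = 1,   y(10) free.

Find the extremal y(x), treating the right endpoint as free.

The Lagrangian L = (1/2) (y')^2 + (11/2) y^2 gives
    ∂L/∂y = 11 y,   ∂L/∂y' = y'.
Euler-Lagrange: y'' − 11 y = 0.
With k = sqrt(11), the general solution is
    y(x) = A cosh(sqrt(11) x) + B sinh(sqrt(11) x).
Fixed left endpoint y(0) = 1 ⇒ A = 1.
The right endpoint x = 10 is free, so the natural (transversality) condition is ∂L/∂y' |_{x=10} = 0, i.e. y'(10) = 0.
Compute y'(x) = A k sinh(k x) + B k cosh(k x), so
    y'(10) = A k sinh(k·10) + B k cosh(k·10) = 0
    ⇒ B = −A tanh(k·10) = − tanh(sqrt(11)·10).
Therefore the extremal is
    y(x) = cosh(sqrt(11) x) − tanh(sqrt(11)·10) sinh(sqrt(11) x).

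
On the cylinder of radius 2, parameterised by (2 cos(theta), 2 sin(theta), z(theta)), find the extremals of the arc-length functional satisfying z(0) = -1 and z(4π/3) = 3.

Parameterise the cylinder of radius R = 2 as
    r(θ) = (2 cos θ, 2 sin θ, z(θ)).
The arc-length element is
    ds = sqrt(4 + (dz/dθ)^2) dθ,
so the Lagrangian is L = sqrt(4 + z'^2).
L depends on z' only, not on z or θ, so ∂L/∂z = 0 and
    ∂L/∂z' = z' / sqrt(4 + z'^2).
The Euler-Lagrange equation gives
    d/dθ( z' / sqrt(4 + z'^2) ) = 0,
so z' is constant. Integrating once:
    z(θ) = a θ + b,
a helix on the cylinder (a straight line when the cylinder is unrolled). The constants a, b are determined by the endpoint conditions.
With endpoint conditions z(0) = -1 and z(4π/3) = 3: from z(0) = b we get b = -1, and a·4π/3 + -1 = 3 gives a = 3/π, so
    z(θ) = (3/π) θ − 1.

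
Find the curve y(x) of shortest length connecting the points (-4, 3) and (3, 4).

Arc-length functional: J[y] = ∫ sqrt(1 + (y')^2) dx.
Lagrangian L = sqrt(1 + (y')^2) has no explicit y dependence, so ∂L/∂y = 0 and the Euler-Lagrange equation gives
    d/dx( y' / sqrt(1 + (y')^2) ) = 0  ⇒  y' / sqrt(1 + (y')^2) = const.
Hence y' is constant, so y(x) is affine.
Fitting the endpoints (-4, 3) and (3, 4):
    slope m = (4 − 3) / (3 − (-4)) = 1/7,
    intercept c = 3 − m·(-4) = 25/7.
Extremal: y(x) = (1/7) x + 25/7.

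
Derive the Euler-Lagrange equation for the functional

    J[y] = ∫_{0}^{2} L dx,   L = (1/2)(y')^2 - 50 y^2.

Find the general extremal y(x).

The Lagrangian is L = (1/2)(y')^2 - 50 y^2.
∂L/∂y = -100y.
∂L/∂y' = y'.
The Euler-Lagrange equation d/dx(∂L/∂y') − ∂L/∂y = 0 becomes:
    y'' + 100 y = 0
General solution: y(x) = A sin(10x) + B cos(10x), where A and B are arbitrary constants fixed by the endpoint conditions.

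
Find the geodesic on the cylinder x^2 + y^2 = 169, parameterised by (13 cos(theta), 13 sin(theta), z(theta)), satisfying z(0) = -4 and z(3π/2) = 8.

Parameterise the cylinder of radius R = 13 as
    r(θ) = (13 cos θ, 13 sin θ, z(θ)).
The arc-length element is
    ds = sqrt(169 + (dz/dθ)^2) dθ,
so the Lagrangian is L = sqrt(169 + z'^2).
L depends on z' only, not on z or θ, so ∂L/∂z = 0 and
    ∂L/∂z' = z' / sqrt(169 + z'^2).
The Euler-Lagrange equation gives
    d/dθ( z' / sqrt(169 + z'^2) ) = 0,
so z' is constant. Integrating once:
    z(θ) = a θ + b,
a helix on the cylinder (a straight line when the cylinder is unrolled). The constants a, b are determined by the endpoint conditions.
With endpoint conditions z(0) = -4 and z(3π/2) = 8: from z(0) = b we get b = -4, and a·3π/2 + -4 = 8 gives a = 8/π, so
    z(θ) = (8/π) θ − 4.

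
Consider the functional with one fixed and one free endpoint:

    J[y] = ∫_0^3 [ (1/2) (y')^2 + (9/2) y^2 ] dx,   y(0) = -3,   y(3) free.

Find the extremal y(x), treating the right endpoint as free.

The Lagrangian L = (1/2) (y')^2 + (9/2) y^2 gives
    ∂L/∂y = 9 y,   ∂L/∂y' = y'.
Euler-Lagrange: y'' − 9 y = 0.
With k = 3, the general solution is
    y(x) = A cosh(3 x) + B sinh(3 x).
Fixed left endpoint y(0) = -3 ⇒ A = -3.
The right endpoint x = 3 is free, so the natural (transversality) condition is ∂L/∂y' |_{x=3} = 0, i.e. y'(3) = 0.
Compute y'(x) = A k sinh(k x) + B k cosh(k x), so
    y'(3) = A k sinh(k·3) + B k cosh(k·3) = 0
    ⇒ B = −A tanh(k·3) = 3 tanh(3·3).
Therefore the extremal is
    y(x) = −3 cosh(3 x) + 3 tanh(3·3) sinh(3 x).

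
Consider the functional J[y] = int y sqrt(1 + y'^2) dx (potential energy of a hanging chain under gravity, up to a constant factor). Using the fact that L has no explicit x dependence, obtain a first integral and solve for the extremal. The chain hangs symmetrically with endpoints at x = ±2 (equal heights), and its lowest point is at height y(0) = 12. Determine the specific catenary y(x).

The Lagrangian L(y, y') = y sqrt(1 + y'^2) has no explicit x dependence, so the Beltrami identity applies:
    L − y' ∂L/∂y' = C.
Compute ∂L/∂y' = y · y' / sqrt(1 + y'^2). Then
    L − y' ∂L/∂y'
    = y sqrt(1 + y'^2) − y · y'^2 / sqrt(1 + y'^2)
    = y (1 + y'^2 − y'^2) / sqrt(1 + y'^2)
    = y / sqrt(1 + y'^2) = C.
Squaring gives y^2 = C^2 (1 + y'^2), i.e.
    y'^2 = y^2 / C^2 − 1.
Separating variables,
    dy / sqrt(y^2 − C^2) = dx / C,
and integrating gives arccosh(y / C) = (x − a)/C, so
    y(x) = C cosh((x − a)/C),
the catenary. The constants C and a are fixed by the two endpoint conditions (and, for the hanging-chain problem, the length constraint selects C).
Now fit the given data. The endpoints x = ±2 are symmetric at equal height, so the catenary is even about its minimum: a = 0 and y(x) = C cosh(x/C). The lowest point is y(0) = C cosh(0) = C, and we are told y(0) = 12, so C = 12. Therefore
    y(x) = 12 cosh(x/12),
and at the endpoints
    y(±2) = 12 cosh(2/12).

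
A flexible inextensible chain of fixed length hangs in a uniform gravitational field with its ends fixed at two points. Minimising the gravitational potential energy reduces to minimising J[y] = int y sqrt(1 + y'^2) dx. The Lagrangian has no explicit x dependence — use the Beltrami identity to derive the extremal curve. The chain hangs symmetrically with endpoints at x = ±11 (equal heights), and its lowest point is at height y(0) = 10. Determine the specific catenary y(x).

The Lagrangian L(y, y') = y sqrt(1 + y'^2) has no explicit x dependence, so the Beltrami identity applies:
    L − y' ∂L/∂y' = C.
Compute ∂L/∂y' = y · y' / sqrt(1 + y'^2). Then
    L − y' ∂L/∂y'
    = y sqrt(1 + y'^2) − y · y'^2 / sqrt(1 + y'^2)
    = y (1 + y'^2 − y'^2) / sqrt(1 + y'^2)
    = y / sqrt(1 + y'^2) = C.
Squaring gives y^2 = C^2 (1 + y'^2), i.e.
    y'^2 = y^2 / C^2 − 1.
Separating variables,
    dy / sqrt(y^2 − C^2) = dx / C,
and integrating gives arccosh(y / C) = (x − a)/C, so
    y(x) = C cosh((x − a)/C),
the catenary. The constants C and a are fixed by the two endpoint conditions (and, for the hanging-chain problem, the length constraint selects C).
Now fit the given data. The endpoints x = ±11 are symmetric at equal height, so the catenary is even about its minimum: a = 0 and y(x) = C cosh(x/C). The lowest point is y(0) = C cosh(0) = C, and we are told y(0) = 10, so C = 10. Therefore
    y(x) = 10 cosh(x/10),
and at the endpoints
    y(±11) = 10 cosh(11/10).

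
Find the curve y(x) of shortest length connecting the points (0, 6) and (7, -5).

Arc-length functional: J[y] = ∫ sqrt(1 + (y')^2) dx.
Lagrangian L = sqrt(1 + (y')^2) has no explicit y dependence, so ∂L/∂y = 0 and the Euler-Lagrange equation gives
    d/dx( y' / sqrt(1 + (y')^2) ) = 0  ⇒  y' / sqrt(1 + (y')^2) = const.
Hence y' is constant, so y(x) is affine.
Fitting the endpoints (0, 6) and (7, -5):
    slope m = ((-5) − 6) / (7 − 0) = -11/7,
    intercept c = 6 − m·0 = 6.
Extremal: y(x) = (-11/7) x + 6.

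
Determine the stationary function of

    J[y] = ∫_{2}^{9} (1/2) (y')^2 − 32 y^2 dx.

The Lagrangian is L = (1/2) (y')^2 − 32 y^2.
Compute ∂L/∂y = -64y, ∂L/∂y' = y'.
The Euler-Lagrange equation d/dx(∂L/∂y') − ∂L/∂y = 0 reduces to
    y'' + 64 y = 0.
Its general solution is
    y(x) = A sin(8x) + B cos(8x),
with A, B fixed by the endpoint conditions.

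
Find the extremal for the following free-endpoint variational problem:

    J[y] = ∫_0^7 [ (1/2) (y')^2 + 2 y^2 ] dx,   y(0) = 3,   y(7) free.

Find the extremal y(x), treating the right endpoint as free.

The Lagrangian L = (1/2) (y')^2 + 2 y^2 gives
    ∂L/∂y = 4 y,   ∂L/∂y' = y'.
Euler-Lagrange: y'' − 4 y = 0.
With k = 2, the general solution is
    y(x) = A cosh(2 x) + B sinh(2 x).
Fixed left endpoint y(0) = 3 ⇒ A = 3.
The right endpoint x = 7 is free, so the natural (transversality) condition is ∂L/∂y' |_{x=7} = 0, i.e. y'(7) = 0.
Compute y'(x) = A k sinh(k x) + B k cosh(k x), so
    y'(7) = A k sinh(k·7) + B k cosh(k·7) = 0
    ⇒ B = −A tanh(k·7) = − 3 tanh(2·7).
Therefore the extremal is
    y(x) = 3 cosh(2 x) − 3 tanh(2·7) sinh(2 x).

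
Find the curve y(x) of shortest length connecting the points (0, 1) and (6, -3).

Arc-length functional: J[y] = ∫ sqrt(1 + (y')^2) dx.
Lagrangian L = sqrt(1 + (y')^2) has no explicit y dependence, so ∂L/∂y = 0 and the Euler-Lagrange equation gives
    d/dx( y' / sqrt(1 + (y')^2) ) = 0  ⇒  y' / sqrt(1 + (y')^2) = const.
Hence y' is constant, so y(x) is affine.
Fitting the endpoints (0, 1) and (6, -3):
    slope m = ((-3) − 1) / (6 − 0) = -2/3,
    intercept c = 1 − m·0 = 1.
Extremal: y(x) = (-2/3) x + 1.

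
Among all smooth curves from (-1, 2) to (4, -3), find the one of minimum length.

Arc-length functional: J[y] = ∫ sqrt(1 + (y')^2) dx.
Lagrangian L = sqrt(1 + (y')^2) has no explicit y dependence, so ∂L/∂y = 0 and the Euler-Lagrange equation gives
    d/dx( y' / sqrt(1 + (y')^2) ) = 0  ⇒  y' / sqrt(1 + (y')^2) = const.
Hence y' is constant, so y(x) is affine.
Fitting the endpoints (-1, 2) and (4, -3):
    slope m = ((-3) − 2) / (4 − (-1)) = -1,
    intercept c = 2 − m·(-1) = 1.
Extremal: y(x) = -x + 1.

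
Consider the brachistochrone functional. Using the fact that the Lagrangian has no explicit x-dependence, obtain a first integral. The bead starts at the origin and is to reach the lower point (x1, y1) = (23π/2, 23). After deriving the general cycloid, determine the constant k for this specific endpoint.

The Lagrangian L = sqrt((1 + y'^2) / y) has no explicit x dependence, so the Beltrami identity applies:
    L − y' ∂L/∂y' = C.
Compute ∂L/∂y' = y' / sqrt(y (1 + y'^2)).
Substitute:
    sqrt((1 + y'^2)/y) − y'·y' / sqrt(y (1 + y'^2))
    = (1 + y'^2) / sqrt(y (1 + y'^2)) − y'^2 / sqrt(y (1 + y'^2))
    = 1 / sqrt(y (1 + y'^2)) = C.
Squaring and rearranging gives the first integral
    y (1 + y'^2) = 1/C^2 =: k   (constant).
Solving this first-order ODE by the substitution
    y = (k/2)(1 − cos θ)
yields the cycloid parameterisation
    x(θ) = (k/2)(θ − sin θ),   y(θ) = (k/2)(1 − cos θ).
The constant k is fixed by the endpoint condition.
Now fit the given lower endpoint (x1, y1) = (23π/2, 23). At the bottom of the first arch (θ = π), the parametric equations give
    y(π) = (k/2)(1 − cos π) = k,
    x(π) = (k/2)(π − sin π) = kπ/2.
Matching y(π) = 23 gives k = 23, consistent with x(π) = 23π/2. Therefore the specific cycloid is
    x(θ) = (23/2)(θ − sin θ),   y(θ) = (23/2)(1 − cos θ).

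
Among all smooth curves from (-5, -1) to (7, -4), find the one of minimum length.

Arc-length functional: J[y] = ∫ sqrt(1 + (y')^2) dx.
Lagrangian L = sqrt(1 + (y')^2) has no explicit y dependence, so ∂L/∂y = 0 and the Euler-Lagrange equation gives
    d/dx( y' / sqrt(1 + (y')^2) ) = 0  ⇒  y' / sqrt(1 + (y')^2) = const.
Hence y' is constant, so y(x) is affine.
Fitting the endpoints (-5, -1) and (7, -4):
    slope m = ((-4) − (-1)) / (7 − (-5)) = -1/4,
    intercept c = (-1) − m·(-5) = -9/4.
Extremal: y(x) = (-1/4) x - 9/4.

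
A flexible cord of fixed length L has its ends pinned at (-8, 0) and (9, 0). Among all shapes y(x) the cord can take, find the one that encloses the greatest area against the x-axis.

Set up the augmented Lagrangian using a multiplier λ for the length constraint:
    F(y, y') = y − λ sqrt(1 + y'^2).
F has no explicit x dependence, so the Beltrami identity yields a first integral
    F − y' ∂F/∂y' = C.
Compute ∂F/∂y' = −λ y' / sqrt(1 + y'^2). Then
    y − λ sqrt(1 + y'^2) + λ y'^2 / sqrt(1 + y'^2) = C
    ⇒  y − λ / sqrt(1 + y'^2) = C.
Solving for y' and integrating gives
    (x − a)^2 + (y − b)^2 = λ^2,
a circular arc of radius λ. The constants a, b are determined by the endpoint conditions y(-8) = y(9) = 0, and λ is fixed implicitly by the length constraint
    ∫_{-8}^{9} sqrt(1 + y'^2) dx = L.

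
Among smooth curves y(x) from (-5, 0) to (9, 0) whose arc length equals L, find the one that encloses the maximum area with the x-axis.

Set up the augmented Lagrangian using a multiplier λ for the length constraint:
    F(y, y') = y − λ sqrt(1 + y'^2).
F has no explicit x dependence, so the Beltrami identity yields a first integral
    F − y' ∂F/∂y' = C.
Compute ∂F/∂y' = −λ y' / sqrt(1 + y'^2). Then
    y − λ sqrt(1 + y'^2) + λ y'^2 / sqrt(1 + y'^2) = C
    ⇒  y − λ / sqrt(1 + y'^2) = C.
Solving for y' and integrating gives
    (x − a)^2 + (y − b)^2 = λ^2,
a circular arc of radius λ. The constants a, b are determined by the endpoint conditions y(-5) = y(9) = 0, and λ is fixed implicitly by the length constraint
    ∫_{-5}^{9} sqrt(1 + y'^2) dx = L.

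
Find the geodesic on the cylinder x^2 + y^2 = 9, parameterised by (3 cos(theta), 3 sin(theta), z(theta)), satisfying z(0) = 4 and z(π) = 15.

Parameterise the cylinder of radius R = 3 as
    r(θ) = (3 cos θ, 3 sin θ, z(θ)).
The arc-length element is
    ds = sqrt(9 + (dz/dθ)^2) dθ,
so the Lagrangian is L = sqrt(9 + z'^2).
L depends on z' only, not on z or θ, so ∂L/∂z = 0 and
    ∂L/∂z' = z' / sqrt(9 + z'^2).
The Euler-Lagrange equation gives
    d/dθ( z' / sqrt(9 + z'^2) ) = 0,
so z' is constant. Integrating once:
    z(θ) = a θ + b,
a helix on the cylinder (a straight line when the cylinder is unrolled). The constants a, b are determined by the endpoint conditions.
With endpoint conditions z(0) = 4 and z(π) = 15: from z(0) = b we get b = 4, and a·π + 4 = 15 gives a = 11/π, so
    z(θ) = (11/π) θ + 4.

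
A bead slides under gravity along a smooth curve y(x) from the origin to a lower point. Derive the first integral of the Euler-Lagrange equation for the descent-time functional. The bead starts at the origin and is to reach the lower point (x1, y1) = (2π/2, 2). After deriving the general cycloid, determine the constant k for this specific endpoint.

The Lagrangian L = sqrt((1 + y'^2) / y) has no explicit x dependence, so the Beltrami identity applies:
    L − y' ∂L/∂y' = C.
Compute ∂L/∂y' = y' / sqrt(y (1 + y'^2)).
Substitute:
    sqrt((1 + y'^2)/y) − y'·y' / sqrt(y (1 + y'^2))
    = (1 + y'^2) / sqrt(y (1 + y'^2)) − y'^2 / sqrt(y (1 + y'^2))
    = 1 / sqrt(y (1 + y'^2)) = C.
Squaring and rearranging gives the first integral
    y (1 + y'^2) = 1/C^2 =: k   (constant).
Solving this first-order ODE by the substitution
    y = (k/2)(1 − cos θ)
yields the cycloid parameterisation
    x(θ) = (k/2)(θ − sin θ),   y(θ) = (k/2)(1 − cos θ).
The constant k is fixed by the endpoint condition.
Now fit the given lower endpoint (x1, y1) = (2π/2, 2). At the bottom of the first arch (θ = π), the parametric equations give
    y(π) = (k/2)(1 − cos π) = k,
    x(π) = (k/2)(π − sin π) = kπ/2.
Matching y(π) = 2 gives k = 2, consistent with x(π) = 2π/2. Therefore the specific cycloid is
    x(θ) = (2/2)(θ − sin θ),   y(θ) = (2/2)(1 − cos θ).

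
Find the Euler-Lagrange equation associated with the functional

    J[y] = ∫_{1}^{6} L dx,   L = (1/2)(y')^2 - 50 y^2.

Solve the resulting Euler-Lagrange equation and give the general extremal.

The Lagrangian is L = (1/2)(y')^2 - 50 y^2.
∂L/∂y = -100y.
∂L/∂y' = y'.
The Euler-Lagrange equation d/dx(∂L/∂y') − ∂L/∂y = 0 becomes:
    y'' + 100 y = 0
General solution: y(x) = A sin(10x) + B cos(10x), where A and B are arbitrary constants fixed by the endpoint conditions.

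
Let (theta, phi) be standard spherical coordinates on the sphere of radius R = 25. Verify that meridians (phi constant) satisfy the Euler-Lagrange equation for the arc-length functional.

On the sphere of radius R = 25 with spherical coordinates (θ, φ), the induced metric is
    ds^2 = 625(dθ^2 + sin^2(θ) dφ^2).
Using θ as the parameter, the arc-length functional becomes
    J[φ] = ∫ 25 sqrt(1 + sin^2(θ) (dφ/dθ)^2) dθ.
So L = 25 sqrt(1 + sin^2(θ) φ'^2). Compute
    ∂L/∂φ = 0  (L has no explicit φ dependence),
    ∂L/∂φ' = 25 sin^2(θ) φ' / sqrt(1 + sin^2(θ) φ'^2).
For the candidate φ(θ) = c (constant), φ' = 0, so ∂L/∂φ' evaluated along the candidate vanishes, and ∂L/∂φ is identically zero. Hence
    d/dθ(∂L/∂φ') − ∂L/∂φ = 0
is satisfied. Therefore meridians φ = const are extremals of arc length — they are geodesics on the sphere.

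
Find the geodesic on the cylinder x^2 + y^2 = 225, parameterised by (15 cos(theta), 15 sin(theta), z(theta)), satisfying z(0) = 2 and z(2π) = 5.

Parameterise the cylinder of radius R = 15 as
    r(θ) = (15 cos θ, 15 sin θ, z(θ)).
The arc-length element is
    ds = sqrt(225 + (dz/dθ)^2) dθ,
so the Lagrangian is L = sqrt(225 + z'^2).
L depends on z' only, not on z or θ, so ∂L/∂z = 0 and
    ∂L/∂z' = z' / sqrt(225 + z'^2).
The Euler-Lagrange equation gives
    d/dθ( z' / sqrt(225 + z'^2) ) = 0,
so z' is constant. Integrating once:
    z(θ) = a θ + b,
a helix on the cylinder (a straight line when the cylinder is unrolled). The constants a, b are determined by the endpoint conditions.
With endpoint conditions z(0) = 2 and z(2π) = 5: from z(0) = b we get b = 2, and a·2π + 2 = 5 gives a = 3/(2π), so
    z(θ) = (3/(2π)) θ + 2.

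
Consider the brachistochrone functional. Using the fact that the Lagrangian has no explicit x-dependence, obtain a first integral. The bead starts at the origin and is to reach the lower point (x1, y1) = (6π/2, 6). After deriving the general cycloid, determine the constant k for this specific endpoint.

The Lagrangian L = sqrt((1 + y'^2) / y) has no explicit x dependence, so the Beltrami identity applies:
    L − y' ∂L/∂y' = C.
Compute ∂L/∂y' = y' / sqrt(y (1 + y'^2)).
Substitute:
    sqrt((1 + y'^2)/y) − y'·y' / sqrt(y (1 + y'^2))
    = (1 + y'^2) / sqrt(y (1 + y'^2)) − y'^2 / sqrt(y (1 + y'^2))
    = 1 / sqrt(y (1 + y'^2)) = C.
Squaring and rearranging gives the first integral
    y (1 + y'^2) = 1/C^2 =: k   (constant).
Solving this first-order ODE by the substitution
    y = (k/2)(1 − cos θ)
yields the cycloid parameterisation
    x(θ) = (k/2)(θ − sin θ),   y(θ) = (k/2)(1 − cos θ).
The constant k is fixed by the endpoint condition.
Now fit the given lower endpoint (x1, y1) = (6π/2, 6). At the bottom of the first arch (θ = π), the parametric equations give
    y(π) = (k/2)(1 − cos π) = k,
    x(π) = (k/2)(π − sin π) = kπ/2.
Matching y(π) = 6 gives k = 6, consistent with x(π) = 6π/2. Therefore the specific cycloid is
    x(θ) = (6/2)(θ − sin θ),   y(θ) = (6/2)(1 − cos θ).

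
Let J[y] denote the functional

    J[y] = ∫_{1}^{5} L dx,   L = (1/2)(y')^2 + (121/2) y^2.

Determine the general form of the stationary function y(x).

The Lagrangian is L = (1/2)(y')^2 + (121/2) y^2.
∂L/∂y = 121y.
∂L/∂y' = y'.
The Euler-Lagrange equation d/dx(∂L/∂y') − ∂L/∂y = 0 becomes:
    y'' - 121 y = 0
General solution: y(x) = A e^(11x) + B e^(-11x), where A and B are arbitrary constants fixed by the endpoint conditions.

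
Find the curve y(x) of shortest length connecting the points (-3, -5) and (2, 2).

Arc-length functional: J[y] = ∫ sqrt(1 + (y')^2) dx.
Lagrangian L = sqrt(1 + (y')^2) has no explicit y dependence, so ∂L/∂y = 0 and the Euler-Lagrange equation gives
    d/dx( y' / sqrt(1 + (y')^2) ) = 0  ⇒  y' / sqrt(1 + (y')^2) = const.
Hence y' is constant, so y(x) is affine.
Fitting the endpoints (-3, -5) and (2, 2):
    slope m = (2 − (-5)) / (2 − (-3)) = 7/5,
    intercept c = (-5) − m·(-3) = -4/5.
Extremal: y(x) = (7/5) x - 4/5.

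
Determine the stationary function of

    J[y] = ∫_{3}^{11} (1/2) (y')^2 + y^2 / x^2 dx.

The Lagrangian is L = (1/2) (y')^2 + y^2 / x^2.
Compute ∂L/∂y = 2y/x^2, ∂L/∂y' = y'.
The Euler-Lagrange equation d/dx(∂L/∂y') − ∂L/∂y = 0 reduces to
    y'' − 2/x^2 · y = 0  (x > 0).
Its general solution is
    y(x) = A x^2 + B / x,
with A, B fixed by the endpoint conditions.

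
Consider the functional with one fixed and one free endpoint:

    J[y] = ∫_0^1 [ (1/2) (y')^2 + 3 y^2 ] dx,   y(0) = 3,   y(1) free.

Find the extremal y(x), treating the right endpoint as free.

The Lagrangian L = (1/2) (y')^2 + 3 y^2 gives
    ∂L/∂y = 6 y,   ∂L/∂y' = y'.
Euler-Lagrange: y'' − 6 y = 0.
With k = sqrt(6), the general solution is
    y(x) = A cosh(sqrt(6) x) + B sinh(sqrt(6) x).
Fixed left endpoint y(0) = 3 ⇒ A = 3.
The right endpoint x = 1 is free, so the natural (transversality) condition is ∂L/∂y' |_{x=1} = 0, i.e. y'(1) = 0.
Compute y'(x) = A k sinh(k x) + B k cosh(k x), so
    y'(1) = A k sinh(k·1) + B k cosh(k·1) = 0
    ⇒ B = −A tanh(k·1) = − 3 tanh(sqrt(6)·1).
Therefore the extremal is
    y(x) = 3 cosh(sqrt(6) x) − 3 tanh(sqrt(6)·1) sinh(sqrt(6) x).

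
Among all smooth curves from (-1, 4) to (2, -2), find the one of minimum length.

Arc-length functional: J[y] = ∫ sqrt(1 + (y')^2) dx.
Lagrangian L = sqrt(1 + (y')^2) has no explicit y dependence, so ∂L/∂y = 0 and the Euler-Lagrange equation gives
    d/dx( y' / sqrt(1 + (y')^2) ) = 0  ⇒  y' / sqrt(1 + (y')^2) = const.
Hence y' is constant, so y(x) is affine.
Fitting the endpoints (-1, 4) and (2, -2):
    slope m = ((-2) − 4) / (2 − (-1)) = -2,
    intercept c = 4 − m·(-1) = 2.
Extremal: y(x) = -2 x + 2.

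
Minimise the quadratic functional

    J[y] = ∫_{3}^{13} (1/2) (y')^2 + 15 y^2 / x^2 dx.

The Lagrangian is L = (1/2) (y')^2 + 15 y^2 / x^2.
Compute ∂L/∂y = 30y/x^2, ∂L/∂y' = y'.
The Euler-Lagrange equation d/dx(∂L/∂y') − ∂L/∂y = 0 reduces to
    y'' − 30/x^2 · y = 0  (x > 0).
Its general solution is
    y(x) = A x^6 + B x^(-5),
with A, B fixed by the endpoint conditions.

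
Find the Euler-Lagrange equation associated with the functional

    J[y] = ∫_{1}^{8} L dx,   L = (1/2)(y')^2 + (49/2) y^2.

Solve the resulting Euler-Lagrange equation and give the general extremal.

The Lagrangian is L = (1/2)(y')^2 + (49/2) y^2.
∂L/∂y = 49y.
∂L/∂y' = y'.
The Euler-Lagrange equation d/dx(∂L/∂y') − ∂L/∂y = 0 becomes:
    y'' - 49 y = 0
General solution: y(x) = A e^(7x) + B e^(-7x), where A and B are arbitrary constants fixed by the endpoint conditions.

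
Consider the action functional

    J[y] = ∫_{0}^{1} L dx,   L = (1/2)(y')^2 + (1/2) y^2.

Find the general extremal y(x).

The Lagrangian is L = (1/2)(y')^2 + (1/2) y^2.
∂L/∂y = y.
∂L/∂y' = y'.
The Euler-Lagrange equation d/dx(∂L/∂y') − ∂L/∂y = 0 becomes:
    y'' - y = 0
General solution: y(x) = A e^x + B e^(-x), where A and B are arbitrary constants fixed by the endpoint conditions.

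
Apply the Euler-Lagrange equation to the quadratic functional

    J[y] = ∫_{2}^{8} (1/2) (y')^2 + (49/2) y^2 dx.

The Lagrangian is L = (1/2) (y')^2 + (49/2) y^2.
Compute ∂L/∂y = 49y, ∂L/∂y' = y'.
The Euler-Lagrange equation d/dx(∂L/∂y') − ∂L/∂y = 0 reduces to
    y'' − 49 y = 0.
Its general solution is
    y(x) = A e^(7x) + B e^(−7x),
with A, B fixed by the endpoint conditions.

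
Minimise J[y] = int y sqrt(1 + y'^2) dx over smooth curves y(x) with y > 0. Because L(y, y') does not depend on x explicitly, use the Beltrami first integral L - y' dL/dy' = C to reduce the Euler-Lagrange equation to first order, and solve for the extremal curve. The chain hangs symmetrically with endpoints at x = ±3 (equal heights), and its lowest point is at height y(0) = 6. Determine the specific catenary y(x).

The Lagrangian L(y, y') = y sqrt(1 + y'^2) has no explicit x dependence, so the Beltrami identity applies:
    L − y' ∂L/∂y' = C.
Compute ∂L/∂y' = y · y' / sqrt(1 + y'^2). Then
    L − y' ∂L/∂y'
    = y sqrt(1 + y'^2) − y · y'^2 / sqrt(1 + y'^2)
    = y (1 + y'^2 − y'^2) / sqrt(1 + y'^2)
    = y / sqrt(1 + y'^2) = C.
Squaring gives y^2 = C^2 (1 + y'^2), i.e.
    y'^2 = y^2 / C^2 − 1.
Separating variables,
    dy / sqrt(y^2 − C^2) = dx / C,
and integrating gives arccosh(y / C) = (x − a)/C, so
    y(x) = C cosh((x − a)/C),
the catenary. The constants C and a are fixed by the two endpoint conditions (and, for the hanging-chain problem, the length constraint selects C).
Now fit the given data. The endpoints x = ±3 are symmetric at equal height, so the catenary is even about its minimum: a = 0 and y(x) = C cosh(x/C). The lowest point is y(0) = C cosh(0) = C, and we are told y(0) = 6, so C = 6. Therefore
    y(x) = 6 cosh(x/6),
and at the endpoints
    y(±3) = 6 cosh(3/6).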